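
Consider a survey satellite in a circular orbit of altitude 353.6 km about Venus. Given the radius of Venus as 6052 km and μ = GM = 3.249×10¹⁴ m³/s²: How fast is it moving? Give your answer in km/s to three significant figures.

r = 6052 + 353.6 = 6405.6 km = 6.4056×10⁶ m.
For a circular orbit v = √(μ/r) = √(3.249×10¹⁴ / 6.406×10⁶) = √(5.072×10⁷) = 7122 m/s.
That is 7.122 km/s.

v ≈ 7.12 km/s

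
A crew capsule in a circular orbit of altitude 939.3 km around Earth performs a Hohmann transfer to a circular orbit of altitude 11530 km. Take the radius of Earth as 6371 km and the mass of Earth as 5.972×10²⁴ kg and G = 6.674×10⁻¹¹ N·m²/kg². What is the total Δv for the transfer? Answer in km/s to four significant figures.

μ = GM = 6.674×10⁻¹¹ × 5.972×10²⁴ = 3.986×10¹⁴ m³/s².
r₁ = 6371 + 939.3 = 7310.3 km = 7.3103×10⁶ m.
r₂ = 6371 + 11530 = 17901 km = 1.7901×10⁷ m.
Transfer ellipse a_t = (r₁ + r₂)/2 = 1.261×10⁷ m.
At r₁: circular v_c1 = √(μ/r₁) = 7384 m/s; transfer-perigee v_p = √[μ(2/r₁ − 1/a_t)] = 8799 m/s.
Δv₁ = v_p − v_c1 = 1415 m/s.
At r₂: circular v_c2 = √(μ/r₂) = 4719 m/s; transfer-apogee v_a = √[μ(2/r₂ − 1/a_t)] = 3593 m/s.
Δv₂ = v_c2 − v_a = 1125 m/s.
Total Δv = Δv₁ + Δv₂ = 2541 m/s = 2.541 km/s.

Δv_total ≈ 2.541 km/s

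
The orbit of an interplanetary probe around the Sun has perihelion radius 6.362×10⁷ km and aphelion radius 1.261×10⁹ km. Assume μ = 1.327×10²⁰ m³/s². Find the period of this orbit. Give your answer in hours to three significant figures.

T ≈ 81700 hours

Semi-major axis a = (r_p + r_a)/2 = (6.3620×10⁷ + 1.2610×10⁹)/2 = 6.6231×10⁸ km = 6.623×10¹¹ m.
By Kepler's third law T = 2π√(a³/μ) = 2π × 4.679×10⁷ = 2.940×10⁸ s.
= 81660 hours.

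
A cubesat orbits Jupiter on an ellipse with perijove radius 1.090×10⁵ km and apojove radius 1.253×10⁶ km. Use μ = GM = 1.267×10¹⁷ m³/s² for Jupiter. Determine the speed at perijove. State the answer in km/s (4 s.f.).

Semi-major axis a = (r_p + r_a)/2 = 6.8100×10⁵ km = 6.810×10⁸ m.
Vis-viva: v² = μ(2/r − 1/a) = 1.267×10¹⁷ × (1.835×10⁻⁸ − 1.468×10⁻⁹) = 2.139×10⁹ m²/s².
v = 46250 m/s = 46.25 km/s.

v ≈ 46.25 km/s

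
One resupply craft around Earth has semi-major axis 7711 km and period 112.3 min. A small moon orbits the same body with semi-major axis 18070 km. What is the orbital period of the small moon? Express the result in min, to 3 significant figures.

T₂ ≈ 403 min

Kepler's third law: T² ∝ a³, so T₂ = T₁ (a₂/a₁)^(3/2).
a₂/a₁ = 2.343, (a₂/a₁)^(3/2) = 3.587.
T₂ = 112.3 × 3.587 = 402.9 min.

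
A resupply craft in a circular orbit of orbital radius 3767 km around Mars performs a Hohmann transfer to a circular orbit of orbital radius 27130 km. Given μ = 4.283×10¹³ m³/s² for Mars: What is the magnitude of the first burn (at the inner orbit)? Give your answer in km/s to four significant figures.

Δv ≈ 1.097 km/s

r₁ = 3767 km = 3.767×10⁶ m.
r₂ = 27130 km = 2.713×10⁷ m.
Transfer ellipse a_t = (r₁ + r₂)/2 = 1.545×10⁷ m.
At r₁: circular v_c1 = √(μ/r₁) = 3372 m/s; transfer-periapsis v_p = √[μ(2/r₁ − 1/a_t)] = 4468 m/s.
Δv₁ = v_p − v_c1 = 1097 m/s.
= 1.097 km/s.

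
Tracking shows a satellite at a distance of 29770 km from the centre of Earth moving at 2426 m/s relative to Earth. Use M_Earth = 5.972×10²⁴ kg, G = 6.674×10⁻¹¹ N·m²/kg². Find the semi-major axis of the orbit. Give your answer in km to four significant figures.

μ = GM = 6.674×10⁻¹¹ × 5.972×10²⁴ = 3.986×10¹⁴ m³/s².
r = 2.977×10⁷ m.
Specific orbital energy ε = v²/2 − μ/r = (2426)²/2 − 3.986×10¹⁴/2.977×10⁷ = -1.045×10⁷ J/kg.
Since ε = −μ/(2a), a = −μ/(2ε) = 1.908×10⁷ m = 19078 km.

a ≈ 19080 km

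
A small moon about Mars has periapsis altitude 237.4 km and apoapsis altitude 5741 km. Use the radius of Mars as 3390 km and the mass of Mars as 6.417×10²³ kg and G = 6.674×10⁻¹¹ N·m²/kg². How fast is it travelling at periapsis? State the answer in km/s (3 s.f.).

v ≈ 4.11 km/s

μ = GM = 6.674×10⁻¹¹ × 6.417×10²³ = 4.283×10¹³ m³/s².
r_p = 3390 + 237.4 = 3627.4 km = 3.6274×10⁶ m.
r_a = 3390 + 5741 = 9131.0 km = 9.1310×10⁶ m.
Semi-major axis a = (r_p + r_a)/2 = 6379.2 km = 6.379×10⁶ m.
Vis-viva: v² = μ(2/r − 1/a) = 4.283×10¹³ × (5.514×10⁻⁷ − 1.568×10⁻⁷) = 1.690×10⁷ m²/s².
v = 4111 m/s = 4.111 km/s.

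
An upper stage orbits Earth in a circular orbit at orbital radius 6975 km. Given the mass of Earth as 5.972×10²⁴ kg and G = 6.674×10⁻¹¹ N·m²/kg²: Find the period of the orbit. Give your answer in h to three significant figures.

μ = GM = 6.674×10⁻¹¹ × 5.972×10²⁴ = 3.986×10¹⁴ m³/s².
r = 6975 km = 6.975×10⁶ m.
Kepler's third law: T = 2π√(r³/μ) = 2π√((6.975×10⁶)³ / 3.986×10¹⁴).
r³/μ = 8.514×10⁵ s², so T = 2π × 9.227×10² = 5.798×10³ s.
Converting: 5.798×10³ s ÷ 3600 = 1.610 h.

T ≈ 1.61 h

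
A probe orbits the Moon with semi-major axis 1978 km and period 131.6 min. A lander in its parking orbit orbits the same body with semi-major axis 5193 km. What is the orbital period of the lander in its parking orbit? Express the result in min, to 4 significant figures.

Kepler's third law: T² ∝ a³, so T₂ = T₁ (a₂/a₁)^(3/2).
a₂/a₁ = 2.625, (a₂/a₁)^(3/2) = 4.254.
T₂ = 131.6 × 4.254 = 559.8 min.

T₂ ≈ 559.8 min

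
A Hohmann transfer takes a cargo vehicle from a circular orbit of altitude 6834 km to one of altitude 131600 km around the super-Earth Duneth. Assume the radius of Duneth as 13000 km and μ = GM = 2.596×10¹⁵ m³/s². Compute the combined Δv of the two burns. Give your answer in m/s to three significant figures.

Δv_total ≈ 5890 m/s

r₁ = 13000 + 6834 = 19834 km = 1.9834×10⁷ m.
r₂ = 13000 + 131600 = 144600 km = 1.4460×10⁸ m.
Transfer ellipse a_t = (r₁ + r₂)/2 = 8.222×10⁷ m.
At r₁: circular v_c1 = √(μ/r₁) = 11440 m/s; transfer-periapsis v_p = √[μ(2/r₁ − 1/a_t)] = 15170 m/s.
Δv₁ = v_p − v_c1 = 3732 m/s.
At r₂: circular v_c2 = √(μ/r₂) = 4237 m/s; transfer-apoapsis v_a = √[μ(2/r₂ − 1/a_t)] = 2081 m/s.
Δv₂ = v_c2 − v_a = 2156 m/s.
Total Δv = Δv₁ + Δv₂ = 5888 m/s.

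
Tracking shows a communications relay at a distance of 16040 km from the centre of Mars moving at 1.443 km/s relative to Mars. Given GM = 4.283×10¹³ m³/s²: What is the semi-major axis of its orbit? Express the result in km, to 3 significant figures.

a ≈ 13100 km

r = 1.604×10⁷ m.
Vis-viva rearranged: 1/a = 2/r − v²/μ = 1.247×10⁻⁷ − 4.862×10⁻⁸ = 7.607×10⁻⁸ m⁻¹.
a = 1.315×10⁷ m = 13145 km.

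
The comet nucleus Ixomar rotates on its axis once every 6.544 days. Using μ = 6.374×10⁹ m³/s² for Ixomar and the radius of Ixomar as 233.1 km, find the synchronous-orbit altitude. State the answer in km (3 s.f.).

h_sync ≈ 3490 km

T = 6.544 days = 5.654×10⁵ s.
A synchronous orbit has period T, so by Kepler's third law a = (μT²/4π²)^(1/3).
μT²/4π² = 6.374×10⁹ × (5.654×10⁵)² / 39.48 = 5.161×10¹⁹ m³.
a = 3.723×10⁶ m = 3723.2 km.
Altitude h = a − R = 3723.2 − 233.1 = 3490.1 km.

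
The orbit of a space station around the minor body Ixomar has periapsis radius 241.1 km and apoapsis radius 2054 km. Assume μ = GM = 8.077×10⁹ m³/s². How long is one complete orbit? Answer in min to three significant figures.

Semi-major axis a = (r_p + r_a)/2 = (241.10 + 2054.0)/2 = 1147.5 km = 1.148×10⁶ m.
By Kepler's third law T = 2π√(a³/μ) = 2π × 1.368×10⁴ = 8.594×10⁴ s.
= 1432 min.

T ≈ 1430 min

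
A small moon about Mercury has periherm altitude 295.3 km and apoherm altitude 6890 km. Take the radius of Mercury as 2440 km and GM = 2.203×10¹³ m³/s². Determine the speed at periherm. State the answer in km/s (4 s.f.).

r_p = 2440 + 295.3 = 2735.3 km = 2.7353×10⁶ m.
r_a = 2440 + 6890 = 9330.0 km = 9.3300×10⁶ m.
Semi-major axis a = (r_p + r_a)/2 = 6032.6 km = 6.033×10⁶ m.
Vis-viva: v² = μ(2/r − 1/a) = 2.203×10¹³ × (7.312×10⁻⁷ − 1.658×10⁻⁷) = 1.246×10⁷ m²/s².
v = 3529 m/s = 3.529 km/s.

v ≈ 3.529 km/s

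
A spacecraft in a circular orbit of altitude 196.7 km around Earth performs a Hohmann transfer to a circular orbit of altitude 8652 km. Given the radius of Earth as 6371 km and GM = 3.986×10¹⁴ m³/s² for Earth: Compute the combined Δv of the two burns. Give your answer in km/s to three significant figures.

Δv_total ≈ 2.53 km/s

r₁ = 6371 + 196.7 = 6567.7 km = 6.5677×10⁶ m.
r₂ = 6371 + 8652 = 15023 km = 1.5023×10⁷ m.
Transfer ellipse a_t = (r₁ + r₂)/2 = 1.080×10⁷ m.
At r₁: circular v_c1 = √(μ/r₁) = 7790 m/s; transfer-perigee v_p = √[μ(2/r₁ − 1/a_t)] = 9190 m/s.
Δv₁ = v_p − v_c1 = 1400 m/s.
At r₂: circular v_c2 = √(μ/r₂) = 5151 m/s; transfer-apogee v_a = √[μ(2/r₂ − 1/a_t)] = 4018 m/s.
Δv₂ = v_c2 − v_a = 1133 m/s.
Total Δv = Δv₁ + Δv₂ = 2533 m/s = 2.533 km/s.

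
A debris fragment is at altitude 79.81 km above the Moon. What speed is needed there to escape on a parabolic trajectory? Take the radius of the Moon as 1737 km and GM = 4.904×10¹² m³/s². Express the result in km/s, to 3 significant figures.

v_esc ≈ 2.32 km/s

r = 1737 + 79.81 = 1816.8 km = 1.8168×10⁶ m.
Escape speed v_esc = √(2μ/r) = √(2 × 4.904×10¹² / 1.817×10⁶) = √(5.398×10⁶) = 2323 m/s.
= 2.323 km/s.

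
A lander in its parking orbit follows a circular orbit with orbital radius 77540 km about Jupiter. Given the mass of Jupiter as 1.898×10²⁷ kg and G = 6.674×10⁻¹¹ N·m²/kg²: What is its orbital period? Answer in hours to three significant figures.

μ = GM = 6.674×10⁻¹¹ × 1.898×10²⁷ = 1.267×10¹⁷ m³/s².
r = 77540 km = 7.754×10⁷ m.
Kepler's third law: T = 2π√(r³/μ) = 2π√((7.754×10⁷)³ / 1.267×10¹⁷).
r³/μ = 3.680×10⁶ s², so T = 2π × 1.918×10³ = 1.205×10⁴ s.
Converting: 1.205×10⁴ s ÷ 3600 = 3.348 hours.

T ≈ 3.35 hours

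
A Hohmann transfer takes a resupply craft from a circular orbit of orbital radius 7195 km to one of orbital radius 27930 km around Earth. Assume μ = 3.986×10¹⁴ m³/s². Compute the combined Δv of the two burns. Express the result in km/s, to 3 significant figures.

r₁ = 7195 km = 7.195×10⁶ m.
r₂ = 27930 km = 2.793×10⁷ m.
Transfer ellipse a_t = (r₁ + r₂)/2 = 1.756×10⁷ m.
At r₁: circular v_c1 = √(μ/r₁) = 7443 m/s; transfer-perigee v_p = √[μ(2/r₁ − 1/a_t)] = 9386 m/s.
Δv₁ = v_p − v_c1 = 1943 m/s.
At r₂: circular v_c2 = √(μ/r₂) = 3778 m/s; transfer-apogee v_a = √[μ(2/r₂ − 1/a_t)] = 2418 m/s.
Δv₂ = v_c2 − v_a = 1360 m/s.
Total Δv = Δv₁ + Δv₂ = 3303 m/s = 3.303 km/s.

Δv_total ≈ 3.30 km/s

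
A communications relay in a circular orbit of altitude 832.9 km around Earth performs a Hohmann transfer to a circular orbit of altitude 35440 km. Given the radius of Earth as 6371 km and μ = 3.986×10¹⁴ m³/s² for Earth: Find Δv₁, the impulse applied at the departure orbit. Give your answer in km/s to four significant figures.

Δv ≈ 2.277 km/s

r₁ = 6371 + 832.9 = 7203.9 km = 7.2039×10⁶ m.
r₂ = 6371 + 35440 = 41811 km = 4.1811×10⁷ m.
Transfer ellipse a_t = (r₁ + r₂)/2 = 2.451×10⁷ m.
At r₁: circular v_c1 = √(μ/r₁) = 7438 m/s; transfer-perigee v_p = √[μ(2/r₁ − 1/a_t)] = 9716 m/s.
Δv₁ = v_p − v_c1 = 2277 m/s.
= 2.277 km/s.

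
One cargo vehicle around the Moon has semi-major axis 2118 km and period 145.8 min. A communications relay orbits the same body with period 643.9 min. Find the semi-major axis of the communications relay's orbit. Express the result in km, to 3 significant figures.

Kepler's third law: a³ ∝ T², so a₂ = a₁ (T₂/T₁)^(2/3).
T₂/T₁ = 4.416, (T₂/T₁)^(2/3) = 2.692.
a₂ = 2118 × 2.692 = 5701 km.

a₂ ≈ 5700 km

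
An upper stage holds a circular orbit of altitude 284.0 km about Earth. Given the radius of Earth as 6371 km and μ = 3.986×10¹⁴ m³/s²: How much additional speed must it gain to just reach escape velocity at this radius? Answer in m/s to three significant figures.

Δv ≈ 3210 m/s

r = 6371 + 284.0 = 6655.0 km = 6.6550×10⁶ m.
Circular speed v_c = √(μ/r) = 7739 m/s.
Escape speed v_esc = √(2μ/r) = √2 × v_c = 10940 m/s.
Δv = v_esc − v_c = 3206 m/s.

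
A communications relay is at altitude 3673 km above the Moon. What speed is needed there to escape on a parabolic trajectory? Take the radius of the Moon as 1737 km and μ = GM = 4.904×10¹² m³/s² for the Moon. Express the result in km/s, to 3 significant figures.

v_esc ≈ 1.35 km/s

r = 1737 + 3673 = 5410.0 km = 5.4100×10⁶ m.
Escape speed v_esc = √(2μ/r) = √(2 × 4.904×10¹² / 5.410×10⁶) = √(1.813×10⁶) = 1346 m/s.
= 1.346 km/s.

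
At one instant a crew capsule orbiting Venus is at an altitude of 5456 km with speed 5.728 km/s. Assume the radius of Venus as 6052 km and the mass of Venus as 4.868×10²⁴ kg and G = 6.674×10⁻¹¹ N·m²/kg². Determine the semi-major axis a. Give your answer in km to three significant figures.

a ≈ 13700 km

μ = GM = 6.674×10⁻¹¹ × 4.868×10²⁴ = 3.249×10¹⁴ m³/s².
r = 6052 + 5456 = 11508 km = 1.151×10⁷ m.
Vis-viva rearranged: 1/a = 2/r − v²/μ = 1.738×10⁻⁷ − 1.010×10⁻⁷ = 7.280×10⁻⁸ m⁻¹.
a = 1.374×10⁷ m = 13735 km.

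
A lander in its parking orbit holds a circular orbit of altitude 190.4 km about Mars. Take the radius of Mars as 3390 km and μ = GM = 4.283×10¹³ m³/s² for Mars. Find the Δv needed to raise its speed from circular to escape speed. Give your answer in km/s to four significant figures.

Δv ≈ 1.433 km/s

r = 3390 + 190.4 = 3580.4 km = 3.5804×10⁶ m.
Circular speed v_c = √(μ/r) = 3459 m/s.
Escape speed v_esc = √(2μ/r) = √2 × v_c = 4891 m/s.
Δv = v_esc − v_c = 1433 m/s = 1.433 km/s.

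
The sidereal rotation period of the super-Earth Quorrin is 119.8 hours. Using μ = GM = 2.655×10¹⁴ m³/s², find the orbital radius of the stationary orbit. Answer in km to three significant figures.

r_sync ≈ 1.08×10⁵ km

T = 119.8 hours = 4.313×10⁵ s.
A synchronous orbit has period T, so by Kepler's third law a = (μT²/4π²)^(1/3).
μT²/4π² = 2.655×10¹⁴ × (4.313×10⁵)² / 39.48 = 1.251×10²⁴ m³.
a = 1.077×10⁸ m = 1.0775×10⁵ km.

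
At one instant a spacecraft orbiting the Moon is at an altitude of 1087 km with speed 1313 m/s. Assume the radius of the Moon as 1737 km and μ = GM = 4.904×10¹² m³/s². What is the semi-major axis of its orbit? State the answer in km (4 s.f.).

a ≈ 2804 km

r = 1737 + 1087 = 2824.0 km = 2.824×10⁶ m.
Specific orbital energy ε = v²/2 − μ/r = (1313)²/2 − 4.904×10¹²/2.824×10⁶ = -8.746×10⁵ J/kg.
Since ε = −μ/(2a), a = −μ/(2ε) = 2.804×10⁶ m = 2803.7 km.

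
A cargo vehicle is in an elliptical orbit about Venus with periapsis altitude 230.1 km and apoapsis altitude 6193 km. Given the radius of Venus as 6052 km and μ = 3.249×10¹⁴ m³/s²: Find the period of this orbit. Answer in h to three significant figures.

T ≈ 2.73 h

r_p = 6052 + 230.1 = 6282.1 km = 6.2821×10⁶ m.
r_a = 6052 + 6193 = 12245 km = 1.2245×10⁷ m.
Semi-major axis a = (r_p + r_a)/2 = (6282.1 + 12245)/2 = 9263.5 km = 9.264×10⁶ m.
By Kepler's third law T = 2π√(a³/μ) = 2π × 1.564×10³ = 9.828×10³ s.
= 2.730 h.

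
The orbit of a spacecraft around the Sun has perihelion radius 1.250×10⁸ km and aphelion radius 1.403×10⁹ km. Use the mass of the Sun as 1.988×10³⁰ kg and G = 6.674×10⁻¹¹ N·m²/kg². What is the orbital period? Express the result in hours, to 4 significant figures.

μ = GM = 6.674×10⁻¹¹ × 1.988×10³⁰ = 1.327×10²⁰ m³/s².
Semi-major axis a = (r_p + r_a)/2 = (1.2500×10⁸ + 1.4030×10⁹)/2 = 7.6400×10⁸ km = 7.640×10¹¹ m.
By Kepler's third law T = 2π√(a³/μ) = 2π × 5.797×10⁷ = 3.643×10⁸ s.
= 1.012×10⁵ hours.

T ≈ 101200 hours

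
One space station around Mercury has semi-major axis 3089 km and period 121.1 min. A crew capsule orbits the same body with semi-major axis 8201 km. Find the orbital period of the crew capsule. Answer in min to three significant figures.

Kepler's third law: T² ∝ a³, so T₂ = T₁ (a₂/a₁)^(3/2).
a₂/a₁ = 2.655, (a₂/a₁)^(3/2) = 4.326.
T₂ = 121.1 × 4.326 = 523.9 min.

T₂ ≈ 524 min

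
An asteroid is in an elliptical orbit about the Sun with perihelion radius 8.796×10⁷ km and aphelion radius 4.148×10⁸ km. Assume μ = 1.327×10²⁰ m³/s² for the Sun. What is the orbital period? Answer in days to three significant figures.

T ≈ 796 days

Semi-major axis a = (r_p + r_a)/2 = (8.7960×10⁷ + 4.1480×10⁸)/2 = 2.5138×10⁸ km = 2.514×10¹¹ m.
By Kepler's third law T = 2π√(a³/μ) = 2π × 1.094×10⁷ = 6.874×10⁷ s.
= 795.7 days.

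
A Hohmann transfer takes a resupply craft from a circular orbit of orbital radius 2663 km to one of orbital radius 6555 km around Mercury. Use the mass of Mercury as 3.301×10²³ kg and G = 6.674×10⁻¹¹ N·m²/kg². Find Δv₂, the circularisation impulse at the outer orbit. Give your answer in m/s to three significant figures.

Δv ≈ 440 m/s

μ = GM = 6.674×10⁻¹¹ × 3.301×10²³ = 2.203×10¹³ m³/s².
r₁ = 2663 km = 2.663×10⁶ m.
r₂ = 6555 km = 6.555×10⁶ m.
Transfer ellipse a_t = (r₁ + r₂)/2 = 4.609×10⁶ m.
At r₁: circular v_c1 = √(μ/r₁) = 2876 m/s; transfer-periherm v_p = √[μ(2/r₁ − 1/a_t)] = 3430 m/s.
At r₂: circular v_c2 = √(μ/r₂) = 1833 m/s; transfer-apoherm v_a = √[μ(2/r₂ − 1/a_t)] = 1394 m/s.
Δv₂ = v_c2 − v_a = 439.8 m/s.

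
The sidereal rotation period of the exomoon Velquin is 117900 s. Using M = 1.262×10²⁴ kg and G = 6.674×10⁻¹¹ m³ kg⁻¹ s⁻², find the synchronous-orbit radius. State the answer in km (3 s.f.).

μ = GM = 6.674×10⁻¹¹ × 1.262×10²⁴ = 8.423×10¹³ m³/s².
A synchronous orbit has period T, so by Kepler's third law a = (μT²/4π²)^(1/3).
μT²/4π² = 8.423×10¹³ × (1.179×10⁵)² / 39.48 = 2.966×10²² m³.
a = 3.095×10⁷ m = 30953 km.

r_sync ≈ 31000 km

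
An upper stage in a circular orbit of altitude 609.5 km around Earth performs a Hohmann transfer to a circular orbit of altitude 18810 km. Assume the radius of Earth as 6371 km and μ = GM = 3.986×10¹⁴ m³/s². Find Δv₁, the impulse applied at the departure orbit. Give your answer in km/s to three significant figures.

Δv ≈ 1.90 km/s

r₁ = 6371 + 609.5 = 6980.5 km = 6.9805×10⁶ m.
r₂ = 6371 + 18810 = 25181 km = 2.5181×10⁷ m.
Transfer ellipse a_t = (r₁ + r₂)/2 = 1.608×10⁷ m.
At r₁: circular v_c1 = √(μ/r₁) = 7557 m/s; transfer-perigee v_p = √[μ(2/r₁ − 1/a_t)] = 9456 m/s.
Δv₁ = v_p − v_c1 = 1899 m/s.
= 1.899 km/s.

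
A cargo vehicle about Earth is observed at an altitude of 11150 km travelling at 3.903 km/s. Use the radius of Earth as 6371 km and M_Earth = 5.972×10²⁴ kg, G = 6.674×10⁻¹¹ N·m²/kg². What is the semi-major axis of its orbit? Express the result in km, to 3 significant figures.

a ≈ 13200 km

μ = GM = 6.674×10⁻¹¹ × 5.972×10²⁴ = 3.986×10¹⁴ m³/s².
r = 6371 + 11150 = 17521 km = 1.752×10⁷ m.
Vis-viva rearranged: 1/a = 2/r − v²/μ = 1.141×10⁻⁷ − 3.822×10⁻⁸ = 7.593×10⁻⁸ m⁻¹.
a = 1.317×10⁷ m = 13170 km.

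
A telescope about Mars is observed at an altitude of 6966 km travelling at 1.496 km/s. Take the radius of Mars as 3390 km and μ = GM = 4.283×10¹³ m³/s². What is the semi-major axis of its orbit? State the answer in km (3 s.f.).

r = 3390 + 6966 = 10356 km = 1.036×10⁷ m.
Vis-viva rearranged: 1/a = 2/r − v²/μ = 1.931×10⁻⁷ − 5.225×10⁻⁸ = 1.409×10⁻⁷ m⁻¹.
a = 7.099×10⁶ m = 7098.7 km.

a ≈ 7100 km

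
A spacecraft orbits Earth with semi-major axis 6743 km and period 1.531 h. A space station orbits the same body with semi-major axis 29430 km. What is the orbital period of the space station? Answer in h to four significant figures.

Kepler's third law: T² ∝ a³, so T₂ = T₁ (a₂/a₁)^(3/2).
a₂/a₁ = 4.365, (a₂/a₁)^(3/2) = 9.118.
T₂ = 1.531 × 9.118 = 13.96 h.

T₂ ≈ 13.96 h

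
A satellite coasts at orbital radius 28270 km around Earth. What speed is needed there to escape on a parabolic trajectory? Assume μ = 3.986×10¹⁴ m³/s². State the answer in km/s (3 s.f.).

r = 28270 km = 2.827×10⁷ m.
Escape speed v_esc = √(2μ/r) = √(2 × 3.986×10¹⁴ / 2.827×10⁷) = √(2.820×10⁷) = 5310 m/s.
= 5.310 km/s.

v_esc ≈ 5.31 km/s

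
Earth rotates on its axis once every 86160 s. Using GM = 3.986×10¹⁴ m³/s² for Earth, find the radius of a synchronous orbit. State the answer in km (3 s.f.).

A synchronous orbit has period T, so by Kepler's third law a = (μT²/4π²)^(1/3).
μT²/4π² = 3.986×10¹⁴ × (8.616×10⁴)² / 39.48 = 7.495×10²² m³.
a = 4.216×10⁷ m = 42163 km.

r_sync ≈ 42200 km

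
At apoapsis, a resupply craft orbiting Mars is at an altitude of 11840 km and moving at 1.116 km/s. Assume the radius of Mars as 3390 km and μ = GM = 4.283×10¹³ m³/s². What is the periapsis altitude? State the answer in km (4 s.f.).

r_a = 3390 + 11840 = 15230 km = 1.523×10⁷ m.
Specific energy ε = v²/2 − μ/r = -2.189×10⁶ J/kg, so a = −μ/(2ε) = 9.781×10⁶ m.
The apsides satisfy r_p + r_a = 2a, so the periapsis radius is 2a − r_a = 4.332×10⁶ m = 4331.7 km.
Periapsis altitude = 4331.7 − 3390 = 941.68 km.

periapsis altitude ≈ 941.7 km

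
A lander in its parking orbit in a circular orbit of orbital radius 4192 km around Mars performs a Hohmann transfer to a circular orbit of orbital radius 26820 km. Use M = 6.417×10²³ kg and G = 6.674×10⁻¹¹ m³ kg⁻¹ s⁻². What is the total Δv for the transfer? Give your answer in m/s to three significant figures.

Δv_total ≈ 1610 m/s

μ = GM = 6.674×10⁻¹¹ × 6.417×10²³ = 4.283×10¹³ m³/s².
r₁ = 4192 km = 4.192×10⁶ m.
r₂ = 26820 km = 2.682×10⁷ m.
Transfer ellipse a_t = (r₁ + r₂)/2 = 1.551×10⁷ m.
At r₁: circular v_c1 = √(μ/r₁) = 3196 m/s; transfer-periapsis v_p = √[μ(2/r₁ − 1/a_t)] = 4204 m/s.
Δv₁ = v_p − v_c1 = 1007 m/s.
At r₂: circular v_c2 = √(μ/r₂) = 1264 m/s; transfer-apoapsis v_a = √[μ(2/r₂ − 1/a_t)] = 657.0 m/s.
Δv₂ = v_c2 − v_a = 606.6 m/s.
Total Δv = Δv₁ + Δv₂ = 1614 m/s.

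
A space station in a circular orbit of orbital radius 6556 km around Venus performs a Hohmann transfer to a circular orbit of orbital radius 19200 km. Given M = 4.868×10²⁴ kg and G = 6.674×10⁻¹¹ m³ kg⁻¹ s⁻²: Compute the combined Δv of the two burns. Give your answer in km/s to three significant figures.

μ = GM = 6.674×10⁻¹¹ × 4.868×10²⁴ = 3.249×10¹⁴ m³/s².
r₁ = 6556 km = 6.556×10⁶ m.
r₂ = 19200 km = 1.920×10⁷ m.
Transfer ellipse a_t = (r₁ + r₂)/2 = 1.288×10⁷ m.
At r₁: circular v_c1 = √(μ/r₁) = 7040 m/s; transfer-periapsis v_p = √[μ(2/r₁ − 1/a_t)] = 8596 m/s.
Δv₁ = v_p − v_c1 = 1556 m/s.
At r₂: circular v_c2 = √(μ/r₂) = 4114 m/s; transfer-apoapsis v_a = √[μ(2/r₂ − 1/a_t)] = 2935 m/s.
Δv₂ = v_c2 − v_a = 1179 m/s.
Total Δv = Δv₁ + Δv₂ = 2734 m/s = 2.734 km/s.

Δv_total ≈ 2.73 km/s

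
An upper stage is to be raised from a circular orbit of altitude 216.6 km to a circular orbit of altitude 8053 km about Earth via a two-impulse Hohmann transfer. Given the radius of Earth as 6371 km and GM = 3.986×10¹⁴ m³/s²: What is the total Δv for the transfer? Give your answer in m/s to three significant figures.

Δv_total ≈ 2430 m/s

r₁ = 6371 + 216.6 = 6587.6 km = 6.5876×10⁶ m.
r₂ = 6371 + 8053 = 14424 km = 1.4424×10⁷ m.
Transfer ellipse a_t = (r₁ + r₂)/2 = 1.051×10⁷ m.
At r₁: circular v_c1 = √(μ/r₁) = 7779 m/s; transfer-perigee v_p = √[μ(2/r₁ − 1/a_t)] = 9115 m/s.
Δv₁ = v_p − v_c1 = 1336 m/s.
At r₂: circular v_c2 = √(μ/r₂) = 5257 m/s; transfer-apogee v_a = √[μ(2/r₂ − 1/a_t)] = 4163 m/s.
Δv₂ = v_c2 − v_a = 1094 m/s.
Total Δv = Δv₁ + Δv₂ = 2430 m/s.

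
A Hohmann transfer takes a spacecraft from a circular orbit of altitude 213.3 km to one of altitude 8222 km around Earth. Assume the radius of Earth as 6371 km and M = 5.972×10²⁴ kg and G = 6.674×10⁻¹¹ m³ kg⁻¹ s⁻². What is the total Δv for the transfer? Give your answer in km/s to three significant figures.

μ = GM = 6.674×10⁻¹¹ × 5.972×10²⁴ = 3.986×10¹⁴ m³/s².
r₁ = 6371 + 213.3 = 6584.3 km = 6.5843×10⁶ m.
r₂ = 6371 + 8222 = 14593 km = 1.4593×10⁷ m.
Transfer ellipse a_t = (r₁ + r₂)/2 = 1.059×10⁷ m.
At r₁: circular v_c1 = √(μ/r₁) = 7780 m/s; transfer-perigee v_p = √[μ(2/r₁ − 1/a_t)] = 9134 m/s.
Δv₁ = v_p − v_c1 = 1353 m/s.
At r₂: circular v_c2 = √(μ/r₂) = 5226 m/s; transfer-apogee v_a = √[μ(2/r₂ − 1/a_t)] = 4121 m/s.
Δv₂ = v_c2 − v_a = 1105 m/s.
Total Δv = Δv₁ + Δv₂ = 2458 m/s = 2.458 km/s.

Δv_total ≈ 2.46 km/s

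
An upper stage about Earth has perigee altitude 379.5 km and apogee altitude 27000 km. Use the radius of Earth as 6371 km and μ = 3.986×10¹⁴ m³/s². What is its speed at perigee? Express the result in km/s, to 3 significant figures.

r_p = 6371 + 379.5 = 6750.5 km = 6.7505×10⁶ m.
r_a = 6371 + 27000 = 33371 km = 3.3371×10⁷ m.
Semi-major axis a = (r_p + r_a)/2 = 20061 km = 2.006×10⁷ m.
Vis-viva: v² = μ(2/r − 1/a) = 3.986×10¹⁴ × (2.963×10⁻⁷ − 4.985×10⁻⁸) = 9.823×10⁷ m²/s².
v = 9911 m/s = 9.911 km/s.

v ≈ 9.91 km/s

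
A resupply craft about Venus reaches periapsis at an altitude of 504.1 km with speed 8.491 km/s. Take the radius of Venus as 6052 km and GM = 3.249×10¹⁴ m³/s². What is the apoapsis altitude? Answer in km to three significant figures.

apoapsis altitude ≈ 11400 km

r_p = 6052 + 504.1 = 6556.1 km = 6.556×10⁶ m.
Specific energy ε = v²/2 − μ/r = -1.351×10⁷ J/kg, so a = −μ/(2ε) = 1.203×10⁷ m.
The apsides satisfy r_p + r_a = 2a, so the apoapsis radius is 2a − r_p = 1.750×10⁷ m = 17496 km.
Apoapsis altitude = 17496 − 6052 = 11444 km.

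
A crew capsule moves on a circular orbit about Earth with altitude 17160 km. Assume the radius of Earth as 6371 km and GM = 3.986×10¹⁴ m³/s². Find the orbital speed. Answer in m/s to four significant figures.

r = 6371 + 17160 = 23531 km = 2.3531×10⁷ m.
For a circular orbit v = √(μ/r) = √(3.986×10¹⁴ / 2.353×10⁷) = √(1.694×10⁷) = 4116 m/s.

v ≈ 4116 m/s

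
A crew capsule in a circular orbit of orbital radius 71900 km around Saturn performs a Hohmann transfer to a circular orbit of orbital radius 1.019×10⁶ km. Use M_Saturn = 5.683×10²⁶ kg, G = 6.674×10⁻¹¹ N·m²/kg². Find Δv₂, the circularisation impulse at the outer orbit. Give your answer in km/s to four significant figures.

μ = GM = 6.674×10⁻¹¹ × 5.683×10²⁶ = 3.793×10¹⁶ m³/s².
r₁ = 71900 km = 7.190×10⁷ m.
r₂ = 1.019×10⁶ km = 1.019×10⁹ m.
Transfer ellipse a_t = (r₁ + r₂)/2 = 5.454×10⁸ m.
At r₁: circular v_c1 = √(μ/r₁) = 22970 m/s; transfer-perikrone v_p = √[μ(2/r₁ − 1/a_t)] = 31390 m/s.
At r₂: circular v_c2 = √(μ/r₂) = 6101 m/s; transfer-apokrone v_a = √[μ(2/r₂ − 1/a_t)] = 2215 m/s.
Δv₂ = v_c2 − v_a = 3886 m/s.
= 3.886 km/s.

Δv ≈ 3.886 km/s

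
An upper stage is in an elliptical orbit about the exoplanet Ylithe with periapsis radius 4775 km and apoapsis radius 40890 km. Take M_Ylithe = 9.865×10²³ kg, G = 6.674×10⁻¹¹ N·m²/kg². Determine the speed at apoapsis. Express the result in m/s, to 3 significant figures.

μ = GM = 6.674×10⁻¹¹ × 9.865×10²³ = 6.584×10¹³ m³/s².
Semi-major axis a = (r_p + r_a)/2 = 22832 km = 2.283×10⁷ m.
Vis-viva: v² = μ(2/r − 1/a) = 6.584×10¹³ × (4.891×10⁻⁸ − 4.380×10⁻⁸) = 3.367×10⁵ m²/s².
v = 580.3 m/s.

v ≈ 580 m/s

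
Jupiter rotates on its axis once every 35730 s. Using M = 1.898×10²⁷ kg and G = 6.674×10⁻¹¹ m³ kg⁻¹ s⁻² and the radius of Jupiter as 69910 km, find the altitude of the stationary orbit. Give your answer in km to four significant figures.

h_sync ≈ 90090 km

μ = GM = 6.674×10⁻¹¹ × 1.898×10²⁷ = 1.267×10¹⁷ m³/s².
A synchronous orbit has period T, so by Kepler's third law a = (μT²/4π²)^(1/3).
μT²/4π² = 1.267×10¹⁷ × (3.573×10⁴)² / 39.48 = 4.096×10²⁴ m³.
a = 1.600×10⁸ m = 1.6000×10⁵ km.
Altitude h = a − R = 1.6000×10⁵ − 69910 = 90094 km.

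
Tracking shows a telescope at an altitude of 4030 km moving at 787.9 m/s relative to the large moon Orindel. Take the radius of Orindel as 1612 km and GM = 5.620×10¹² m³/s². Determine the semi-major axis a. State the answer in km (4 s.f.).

r = 1612 + 4030 = 5642.0 km = 5.642×10⁶ m.
Vis-viva rearranged: 1/a = 2/r − v²/μ = 3.545×10⁻⁷ − 1.105×10⁻⁷ = 2.440×10⁻⁷ m⁻¹.
a = 4.098×10⁶ m = 4098.0 km.

a ≈ 4098 km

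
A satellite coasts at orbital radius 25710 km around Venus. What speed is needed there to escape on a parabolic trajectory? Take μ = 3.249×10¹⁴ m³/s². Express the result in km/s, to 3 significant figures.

v_esc ≈ 5.03 km/s

r = 25710 km = 2.571×10⁷ m.
Escape speed v_esc = √(2μ/r) = √(2 × 3.249×10¹⁴ / 2.571×10⁷) = √(2.527×10⁷) = 5027 m/s.
= 5.027 km/s.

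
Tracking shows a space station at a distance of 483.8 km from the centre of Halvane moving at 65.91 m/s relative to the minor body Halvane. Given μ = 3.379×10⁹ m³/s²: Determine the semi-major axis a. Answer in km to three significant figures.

a ≈ 351 km

r = 4.838×10⁵ m.
Specific orbital energy ε = v²/2 − μ/r = (65.91)²/2 − 3.379×10⁹/4.838×10⁵ = -4.812×10³ J/kg.
Since ε = −μ/(2a), a = −μ/(2ε) = 3.511×10⁵ m = 351.08 km.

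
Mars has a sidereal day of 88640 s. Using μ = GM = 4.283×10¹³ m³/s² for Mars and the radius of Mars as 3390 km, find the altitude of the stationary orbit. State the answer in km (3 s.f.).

h_sync ≈ 17000 km

A synchronous orbit has period T, so by Kepler's third law a = (μT²/4π²)^(1/3).
μT²/4π² = 4.283×10¹³ × (8.864×10⁴)² / 39.48 = 8.524×10²¹ m³.
a = 2.043×10⁷ m = 20428 km.
Altitude h = a − R = 20428 − 3390 = 17038 km.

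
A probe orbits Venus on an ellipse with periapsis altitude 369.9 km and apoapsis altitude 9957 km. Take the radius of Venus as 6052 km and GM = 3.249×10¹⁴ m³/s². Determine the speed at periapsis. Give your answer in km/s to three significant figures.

v ≈ 8.50 km/s

r_p = 6052 + 369.9 = 6421.9 km = 6.4219×10⁶ m.
r_a = 6052 + 9957 = 16009 km = 1.6009×10⁷ m.
Semi-major axis a = (r_p + r_a)/2 = 11215 km = 1.122×10⁷ m.
Vis-viva: v² = μ(2/r − 1/a) = 3.249×10¹⁴ × (3.114×10⁻⁷ − 8.916×10⁻⁸) = 7.222×10⁷ m²/s².
v = 8498 m/s = 8.498 km/s.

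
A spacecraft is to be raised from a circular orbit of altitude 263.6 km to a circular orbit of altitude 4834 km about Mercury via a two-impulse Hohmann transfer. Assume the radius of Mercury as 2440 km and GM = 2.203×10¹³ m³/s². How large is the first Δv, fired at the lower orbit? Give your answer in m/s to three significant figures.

r₁ = 2440 + 263.6 = 2703.6 km = 2.7036×10⁶ m.
r₂ = 2440 + 4834 = 7274.0 km = 7.2740×10⁶ m.
Transfer ellipse a_t = (r₁ + r₂)/2 = 4.989×10⁶ m.
At r₁: circular v_c1 = √(μ/r₁) = 2855 m/s; transfer-periherm v_p = √[μ(2/r₁ − 1/a_t)] = 3447 m/s.
Δv₁ = v_p − v_c1 = 592.3 m/s.

Δv ≈ 592 m/s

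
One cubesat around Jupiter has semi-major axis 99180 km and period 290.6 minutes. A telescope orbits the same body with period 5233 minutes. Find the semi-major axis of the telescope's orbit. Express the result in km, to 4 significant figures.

a₂ ≈ 6.814×10⁵ km

Kepler's third law: a³ ∝ T², so a₂ = a₁ (T₂/T₁)^(2/3).
T₂/T₁ = 18.01, (T₂/T₁)^(2/3) = 6.870.
a₂ = 99180 × 6.870 = 6.814×10⁵ km.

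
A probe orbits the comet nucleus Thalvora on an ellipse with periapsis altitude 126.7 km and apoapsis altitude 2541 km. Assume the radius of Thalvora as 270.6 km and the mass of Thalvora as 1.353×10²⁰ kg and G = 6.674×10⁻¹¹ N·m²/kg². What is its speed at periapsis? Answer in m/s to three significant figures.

μ = GM = 6.674×10⁻¹¹ × 1.353×10²⁰ = 9.030×10⁹ m³/s².
r_p = 270.6 + 126.7 = 397.30 km = 3.9730×10⁵ m.
r_a = 270.6 + 2541 = 2811.6 km = 2.8116×10⁶ m.
Semi-major axis a = (r_p + r_a)/2 = 1604.5 km = 1.604×10⁶ m.
Vis-viva: v² = μ(2/r − 1/a) = 9.030×10⁹ × (5.034×10⁻⁶ − 6.233×10⁻⁷) = 3.983×10⁴ m²/s².
v = 199.6 m/s.

v ≈ 200 m/s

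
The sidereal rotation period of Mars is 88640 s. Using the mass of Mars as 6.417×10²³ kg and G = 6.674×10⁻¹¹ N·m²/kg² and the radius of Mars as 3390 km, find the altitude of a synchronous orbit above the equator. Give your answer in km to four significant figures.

μ = GM = 6.674×10⁻¹¹ × 6.417×10²³ = 4.283×10¹³ m³/s².
A synchronous orbit has period T, so by Kepler's third law a = (μT²/4π²)^(1/3).
μT²/4π² = 4.283×10¹³ × (8.864×10⁴)² / 39.48 = 8.524×10²¹ m³.
a = 2.043×10⁷ m = 20427 km.
Altitude h = a − R = 20427 − 3390 = 17037 km.

h_sync ≈ 17040 km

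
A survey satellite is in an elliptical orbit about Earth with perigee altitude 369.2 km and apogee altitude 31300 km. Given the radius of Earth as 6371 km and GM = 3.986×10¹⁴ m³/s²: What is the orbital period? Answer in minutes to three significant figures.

r_p = 6371 + 369.2 = 6740.2 km = 6.7402×10⁶ m.
r_a = 6371 + 31300 = 37671 km = 3.7671×10⁷ m.
Semi-major axis a = (r_p + r_a)/2 = (6740.2 + 37671)/2 = 22206 km = 2.221×10⁷ m.
By Kepler's third law T = 2π√(a³/μ) = 2π × 5.241×10³ = 3.293×10⁴ s.
= 548.9 minutes.

T ≈ 549 minutes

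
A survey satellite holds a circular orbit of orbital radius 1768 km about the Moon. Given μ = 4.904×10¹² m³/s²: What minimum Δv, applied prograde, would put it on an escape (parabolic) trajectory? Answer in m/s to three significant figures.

r = 1768 km = 1.768×10⁶ m.
Circular speed v_c = √(μ/r) = 1665 m/s.
Escape speed v_esc = √(2μ/r) = √2 × v_c = 2355 m/s.
Δv = v_esc − v_c = 689.9 m/s.

Δv ≈ 690 m/s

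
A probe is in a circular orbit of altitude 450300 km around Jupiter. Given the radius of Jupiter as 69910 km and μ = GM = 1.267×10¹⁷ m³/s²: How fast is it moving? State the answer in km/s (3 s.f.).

r = 69910 + 450300 = 520210 km = 5.2021×10⁸ m.
For a circular orbit v = √(μ/r) = √(1.267×10¹⁷ / 5.202×10⁸) = √(2.436×10⁸) = 15610 m/s.
That is 15.61 km/s.

v ≈ 15.6 km/s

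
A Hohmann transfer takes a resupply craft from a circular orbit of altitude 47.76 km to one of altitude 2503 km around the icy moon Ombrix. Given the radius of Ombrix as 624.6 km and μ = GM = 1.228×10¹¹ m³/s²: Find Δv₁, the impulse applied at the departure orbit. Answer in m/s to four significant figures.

Δv ≈ 120.9 m/s

r₁ = 624.6 + 47.76 = 672.36 km = 6.7236×10⁵ m.
r₂ = 624.6 + 2503 = 3127.6 km = 3.1276×10⁶ m.
Transfer ellipse a_t = (r₁ + r₂)/2 = 1.900×10⁶ m.
At r₁: circular v_c1 = √(μ/r₁) = 427.4 m/s; transfer-periapsis v_p = √[μ(2/r₁ − 1/a_t)] = 548.3 m/s.
Δv₁ = v_p − v_c1 = 120.9 m/s.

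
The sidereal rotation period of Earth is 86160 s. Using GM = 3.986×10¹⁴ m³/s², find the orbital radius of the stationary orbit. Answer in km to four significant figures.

A synchronous orbit has period T, so by Kepler's third law a = (μT²/4π²)^(1/3).
μT²/4π² = 3.986×10¹⁴ × (8.616×10⁴)² / 39.48 = 7.495×10²² m³.
a = 4.216×10⁷ m = 42163 km.

r_sync ≈ 42160 km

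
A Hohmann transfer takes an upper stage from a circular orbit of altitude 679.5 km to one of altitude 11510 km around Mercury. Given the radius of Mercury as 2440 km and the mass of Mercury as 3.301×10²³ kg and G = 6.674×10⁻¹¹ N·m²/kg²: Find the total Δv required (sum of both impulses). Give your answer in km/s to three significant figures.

μ = GM = 6.674×10⁻¹¹ × 3.301×10²³ = 2.203×10¹³ m³/s².
r₁ = 2440 + 679.5 = 3119.5 km = 3.1195×10⁶ m.
r₂ = 2440 + 11510 = 13950 km = 1.3950×10⁷ m.
Transfer ellipse a_t = (r₁ + r₂)/2 = 8.535×10⁶ m.
At r₁: circular v_c1 = √(μ/r₁) = 2658 m/s; transfer-periherm v_p = √[μ(2/r₁ − 1/a_t)] = 3398 m/s.
Δv₁ = v_p − v_c1 = 740.0 m/s.
At r₂: circular v_c2 = √(μ/r₂) = 1257 m/s; transfer-apoherm v_a = √[μ(2/r₂ − 1/a_t)] = 759.8 m/s.
Δv₂ = v_c2 − v_a = 496.9 m/s.
Total Δv = Δv₁ + Δv₂ = 1237 m/s = 1.237 km/s.

Δv_total ≈ 1.24 km/s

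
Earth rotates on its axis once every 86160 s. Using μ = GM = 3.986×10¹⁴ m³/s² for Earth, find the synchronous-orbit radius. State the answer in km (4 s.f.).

A synchronous orbit has period T, so by Kepler's third law a = (μT²/4π²)^(1/3).
μT²/4π² = 3.986×10¹⁴ × (8.616×10⁴)² / 39.48 = 7.495×10²² m³.
a = 4.216×10⁷ m = 42163 km.

r_sync ≈ 42160 km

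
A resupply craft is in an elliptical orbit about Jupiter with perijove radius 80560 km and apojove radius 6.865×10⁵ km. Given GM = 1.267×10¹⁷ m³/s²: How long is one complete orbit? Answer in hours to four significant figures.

T ≈ 36.83 hours

Semi-major axis a = (r_p + r_a)/2 = (80560 + 6.8650×10⁵)/2 = 3.8353×10⁵ km = 3.835×10⁸ m.
By Kepler's third law T = 2π√(a³/μ) = 2π × 2.110×10⁴ = 1.326×10⁵ s.
= 36.83 hours.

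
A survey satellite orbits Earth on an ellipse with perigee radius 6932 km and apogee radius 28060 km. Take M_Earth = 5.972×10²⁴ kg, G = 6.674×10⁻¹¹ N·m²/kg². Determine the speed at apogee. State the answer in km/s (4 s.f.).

μ = GM = 6.674×10⁻¹¹ × 5.972×10²⁴ = 3.986×10¹⁴ m³/s².
Semi-major axis a = (r_p + r_a)/2 = 17496 km = 1.750×10⁷ m.
Vis-viva: v² = μ(2/r − 1/a) = 3.986×10¹⁴ × (7.128×10⁻⁸ − 5.716×10⁻⁸) = 5.628×10⁶ m²/s².
v = 2372 m/s = 2.372 km/s.

v ≈ 2.372 km/s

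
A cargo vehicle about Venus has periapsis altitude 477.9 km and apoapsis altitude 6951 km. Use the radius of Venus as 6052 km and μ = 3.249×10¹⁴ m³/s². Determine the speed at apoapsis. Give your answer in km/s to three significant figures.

v ≈ 4.09 km/s

r_p = 6052 + 477.9 = 6529.9 km = 6.5299×10⁶ m.
r_a = 6052 + 6951 = 13003 km = 1.3003×10⁷ m.
Semi-major axis a = (r_p + r_a)/2 = 9766.5 km = 9.766×10⁶ m.
Vis-viva: v² = μ(2/r − 1/a) = 3.249×10¹⁴ × (1.538×10⁻⁷ − 1.024×10⁻⁷) = 1.671×10⁷ m²/s².
v = 4087 m/s = 4.087 km/s.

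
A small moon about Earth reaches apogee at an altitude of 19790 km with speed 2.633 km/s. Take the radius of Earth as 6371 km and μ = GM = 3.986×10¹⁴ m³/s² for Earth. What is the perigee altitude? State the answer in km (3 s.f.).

perigee altitude ≈ 1330 km

r_a = 6371 + 19790 = 26161 km = 2.616×10⁷ m.
Specific energy ε = v²/2 − μ/r = -1.177×10⁷ J/kg, so a = −μ/(2ε) = 1.693×10⁷ m.
The apsides satisfy r_p + r_a = 2a, so the perigee radius is 2a − r_a = 7.705×10⁶ m = 7704.5 km.
Perigee altitude = 7704.5 − 6371 = 1333.5 km.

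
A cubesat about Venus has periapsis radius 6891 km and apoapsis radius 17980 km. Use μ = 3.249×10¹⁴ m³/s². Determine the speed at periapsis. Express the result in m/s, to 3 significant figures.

v ≈ 8260 m/s

Semi-major axis a = (r_p + r_a)/2 = 12436 km = 1.244×10⁷ m.
Vis-viva: v² = μ(2/r − 1/a) = 3.249×10¹⁴ × (2.902×10⁻⁷ − 8.041×10⁻⁸) = 6.817×10⁷ m²/s².
v = 8257 m/s.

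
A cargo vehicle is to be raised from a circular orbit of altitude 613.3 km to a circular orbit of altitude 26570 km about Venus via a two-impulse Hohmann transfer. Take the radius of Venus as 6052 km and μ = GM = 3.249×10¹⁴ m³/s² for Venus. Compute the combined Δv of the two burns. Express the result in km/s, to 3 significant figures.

Δv_total ≈ 3.33 km/s

r₁ = 6052 + 613.3 = 6665.3 km = 6.6653×10⁶ m.
r₂ = 6052 + 26570 = 32622 km = 3.2622×10⁷ m.
Transfer ellipse a_t = (r₁ + r₂)/2 = 1.964×10⁷ m.
At r₁: circular v_c1 = √(μ/r₁) = 6982 m/s; transfer-periapsis v_p = √[μ(2/r₁ − 1/a_t)] = 8997 m/s.
Δv₁ = v_p − v_c1 = 2015 m/s.
At r₂: circular v_c2 = √(μ/r₂) = 3156 m/s; transfer-apoapsis v_a = √[μ(2/r₂ − 1/a_t)] = 1838 m/s.
Δv₂ = v_c2 − v_a = 1318 m/s.
Total Δv = Δv₁ + Δv₂ = 3333 m/s = 3.333 km/s.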